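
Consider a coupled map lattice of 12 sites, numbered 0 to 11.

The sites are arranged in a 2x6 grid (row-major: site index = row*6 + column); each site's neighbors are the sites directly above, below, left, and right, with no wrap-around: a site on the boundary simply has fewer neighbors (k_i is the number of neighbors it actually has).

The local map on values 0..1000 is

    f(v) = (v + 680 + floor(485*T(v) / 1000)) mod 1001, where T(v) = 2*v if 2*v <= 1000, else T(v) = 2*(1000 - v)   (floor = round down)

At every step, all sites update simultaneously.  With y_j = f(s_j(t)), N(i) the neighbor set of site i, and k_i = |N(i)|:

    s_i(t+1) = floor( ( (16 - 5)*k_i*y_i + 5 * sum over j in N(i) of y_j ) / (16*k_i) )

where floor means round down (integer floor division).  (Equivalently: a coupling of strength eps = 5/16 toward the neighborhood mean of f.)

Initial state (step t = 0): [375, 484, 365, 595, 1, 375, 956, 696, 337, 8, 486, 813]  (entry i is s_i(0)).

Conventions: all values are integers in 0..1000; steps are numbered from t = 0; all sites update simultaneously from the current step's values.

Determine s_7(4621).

Simulating step by step:
t=0: [375, 484, 365, 595, 1, 375, 956, 696, 337, 8, 486, 813]
t=1: [491, 589, 444, 642, 647, 498, 635, 631, 418, 649, 650, 627]
t=2: [652, 652, 571, 656, 667, 662, 664, 649, 541, 650, 667, 666]
t=3: [668, 667, 666, 667, 668, 668, 668, 667, 665, 667, 668, 668]
t=4: [669, 668, 668, 668, 669, 669, 669, 668, 668, 668, 669, 669]
t=5: [669, 669, 669, 669, 669, 669, 669, 669, 669, 669, 669, 669]
t=6: [669, 669, 669, 669, 669, 669, 669, 669, 669, 669, 669, 669]

Answer: s_7(4621) = 669
Key observation: The state at step 5, [669, 669, 669, 669, 669, 669, 669, 669, 669, 669, 669, 669], reappears at step 6: the system is in a cycle of period 1 from step 5 on.  Therefore the state at step 4621 equals the state at step 5 + ((4621 - 5) mod 1) = 5, which is [669, 669, 669, 669, 669, 669, 669, 669, 669, 669, 669, 669].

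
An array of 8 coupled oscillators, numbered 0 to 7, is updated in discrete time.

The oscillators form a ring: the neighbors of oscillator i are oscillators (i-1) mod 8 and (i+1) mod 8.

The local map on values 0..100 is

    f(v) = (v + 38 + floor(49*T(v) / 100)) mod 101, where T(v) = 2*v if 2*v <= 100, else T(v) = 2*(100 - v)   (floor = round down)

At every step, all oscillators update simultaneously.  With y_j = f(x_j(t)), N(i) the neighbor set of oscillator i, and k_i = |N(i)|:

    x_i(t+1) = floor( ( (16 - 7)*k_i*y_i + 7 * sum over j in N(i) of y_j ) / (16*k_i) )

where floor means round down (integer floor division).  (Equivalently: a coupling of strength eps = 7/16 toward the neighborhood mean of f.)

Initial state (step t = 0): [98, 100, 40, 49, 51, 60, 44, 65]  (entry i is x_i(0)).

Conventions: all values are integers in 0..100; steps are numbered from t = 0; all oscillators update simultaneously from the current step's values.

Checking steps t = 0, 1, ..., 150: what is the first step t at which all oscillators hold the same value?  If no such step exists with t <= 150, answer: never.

Simulating step by step:
t=0: [98, 100, 40, 49, 51, 60, 44, 65]  (not all equal)
t=1: [36, 32, 24, 30, 35, 33, 29, 33]  (not all equal)
t=2: [4, 20, 69, 74, 25, 23, 54, 23]  (not all equal)
t=3: [60, 61, 44, 47, 74, 73, 56, 64]  (not all equal)
t=4: [36, 33, 27, 30, 34, 36, 36, 36]  (not all equal)
t=5: [6, 22, 72, 75, 25, 7, 8, 8]  (not all equal)
t=6: [56, 64, 45, 47, 67, 59, 52, 52]  (not all equal)
t=7: [36, 33, 29, 30, 34, 36, 36, 36]  (not all equal)
t=8: [6, 23, 75, 76, 25, 7, 8, 8]  (not all equal)
t=9: [57, 65, 46, 47, 67, 59, 52, 52]  (not all equal)
t=10: [36, 34, 30, 30, 34, 36, 36, 36]  (not all equal)
t=11: [7, 25, 76, 76, 25, 7, 8, 8]  (not all equal)
t=12: [59, 67, 47, 47, 67, 59, 52, 52]  (not all equal)
t=13: [36, 34, 31, 31, 34, 36, 36, 36]  (not all equal)
t=14: [7, 25, 78, 78, 25, 7, 8, 8]  (not all equal)
t=15: [59, 67, 47, 47, 67, 59, 52, 52]  (not all equal)

Answer: never
Key observation: The state at step 12 reappears at step 15 — the system is in a cycle of period 3 from step 12 on.  No step 0..15 is synchronized, and the cycle repeats forever, so no step up to 150 (or ever) has all oscillators equal.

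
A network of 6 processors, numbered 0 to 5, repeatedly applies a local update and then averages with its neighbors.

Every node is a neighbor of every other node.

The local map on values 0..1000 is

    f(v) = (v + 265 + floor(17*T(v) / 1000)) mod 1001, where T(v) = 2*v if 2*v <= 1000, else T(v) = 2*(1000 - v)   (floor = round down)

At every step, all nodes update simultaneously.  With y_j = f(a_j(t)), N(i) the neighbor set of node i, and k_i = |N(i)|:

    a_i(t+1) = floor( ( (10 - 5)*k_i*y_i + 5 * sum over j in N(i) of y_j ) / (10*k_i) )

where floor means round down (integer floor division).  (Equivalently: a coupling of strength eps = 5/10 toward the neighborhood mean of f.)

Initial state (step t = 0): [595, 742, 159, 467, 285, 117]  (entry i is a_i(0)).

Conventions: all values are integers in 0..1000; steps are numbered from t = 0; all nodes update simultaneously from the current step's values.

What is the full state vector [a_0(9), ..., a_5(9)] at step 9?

Answer: [856, 858, 856, 856, 856, 856]

Derivation:
t=0: [595, 742, 159, 467, 285, 117]
t=1: [649, 306, 472, 599, 524, 454]
t=2: [837, 699, 768, 818, 789, 761]
t=3: [172, 519, 145, 165, 154, 143]
t=4: [469, 612, 458, 466, 462, 457]
t=5: [759, 816, 755, 758, 757, 755]
t=6: [35, 57, 33, 35, 34, 33]
t=7: [302, 311, 301, 302, 302, 301]
t=8: [577, 581, 577, 577, 577, 577]
t=9: [856, 858, 856, 856, 856, 856]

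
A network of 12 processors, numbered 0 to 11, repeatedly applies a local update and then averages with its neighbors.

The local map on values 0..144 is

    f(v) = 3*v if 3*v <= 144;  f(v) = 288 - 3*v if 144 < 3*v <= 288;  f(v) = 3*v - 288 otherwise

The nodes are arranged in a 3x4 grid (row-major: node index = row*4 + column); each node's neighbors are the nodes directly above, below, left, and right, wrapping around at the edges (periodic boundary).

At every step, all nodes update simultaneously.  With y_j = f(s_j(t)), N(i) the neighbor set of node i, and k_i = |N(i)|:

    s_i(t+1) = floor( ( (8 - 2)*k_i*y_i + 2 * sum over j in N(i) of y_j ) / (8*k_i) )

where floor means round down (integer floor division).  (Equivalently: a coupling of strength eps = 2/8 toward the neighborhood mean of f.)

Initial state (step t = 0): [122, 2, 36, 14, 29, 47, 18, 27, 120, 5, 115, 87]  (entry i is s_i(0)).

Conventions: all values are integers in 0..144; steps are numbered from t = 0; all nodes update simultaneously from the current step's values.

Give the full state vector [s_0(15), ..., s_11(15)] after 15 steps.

Simulating step by step:
t=0: [122, 2, 36, 14, 29, 47, 18, 27, 120, 5, 115, 87]
t=1: [71, 25, 90, 49, 88, 115, 64, 73, 66, 28, 55, 36]
t=2: [76, 70, 40, 122, 36, 60, 88, 74, 85, 84, 111, 107]
t=3: [63, 78, 104, 75, 97, 96, 39, 64, 39, 43, 47, 38]
t=4: [89, 56, 41, 68, 21, 18, 104, 90, 109, 116, 129, 111]
t=5: [34, 106, 112, 75, 55, 57, 36, 27, 41, 64, 90, 48]
t=6: [97, 45, 49, 70, 118, 110, 97, 88, 121, 90, 38, 125]
t=7: [24, 114, 126, 74, 58, 45, 22, 32, 67, 36, 101, 83]
t=8: [74, 65, 80, 68, 109, 122, 70, 89, 86, 99, 30, 45]
t=9: [64, 82, 57, 79, 41, 72, 73, 36, 38, 24, 84, 115]
t=10: [92, 53, 100, 61, 116, 73, 72, 99, 107, 70, 46, 62]
t=11: [29, 107, 36, 87, 52, 72, 68, 27, 40, 81, 120, 94]
t=12: [84, 44, 94, 37, 121, 72, 83, 76, 106, 52, 69, 23]
t=13: [48, 114, 27, 93, 68, 77, 42, 63, 42, 118, 76, 69]
t=14: [125, 62, 76, 32, 89, 63, 113, 93, 117, 68, 67, 79]
t=15: [82, 97, 66, 84, 31, 90, 54, 20, 62, 84, 80, 54]

Answer: [82, 97, 66, 84, 31, 90, 54, 20, 62, 84, 80, 54]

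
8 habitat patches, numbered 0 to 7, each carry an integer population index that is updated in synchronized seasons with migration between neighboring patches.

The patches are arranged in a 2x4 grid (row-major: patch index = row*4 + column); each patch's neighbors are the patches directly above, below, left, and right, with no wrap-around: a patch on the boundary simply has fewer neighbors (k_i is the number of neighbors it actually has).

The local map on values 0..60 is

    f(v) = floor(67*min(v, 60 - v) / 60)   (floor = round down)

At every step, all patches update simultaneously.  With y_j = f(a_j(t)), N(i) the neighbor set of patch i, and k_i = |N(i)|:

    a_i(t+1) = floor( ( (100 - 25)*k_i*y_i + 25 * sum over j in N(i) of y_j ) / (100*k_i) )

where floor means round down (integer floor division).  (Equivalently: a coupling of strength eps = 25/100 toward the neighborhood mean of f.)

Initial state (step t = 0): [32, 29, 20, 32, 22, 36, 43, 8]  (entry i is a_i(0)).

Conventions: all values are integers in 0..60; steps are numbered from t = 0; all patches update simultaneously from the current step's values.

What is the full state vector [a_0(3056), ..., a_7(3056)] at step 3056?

Simulating step by step:
t=0: [32, 29, 20, 32, 22, 36, 43, 8]
t=1: [30, 30, 23, 27, 25, 25, 18, 12]
t=2: [32, 31, 25, 27, 27, 26, 20, 16]
t=3: [31, 31, 27, 28, 30, 28, 22, 19]
t=4: [32, 31, 29, 29, 32, 30, 24, 22]
t=5: [31, 32, 31, 31, 31, 32, 26, 25]
t=6: [31, 31, 31, 31, 31, 30, 29, 27]
t=7: [32, 32, 32, 31, 32, 32, 31, 30]
t=8: [31, 31, 31, 32, 31, 31, 31, 32]
t=9: [32, 32, 31, 31, 32, 32, 31, 31]
t=10: [31, 31, 31, 32, 31, 31, 31, 32]

Answer: [31, 31, 31, 32, 31, 31, 31, 32]
Key observation: The state at step 8, [31, 31, 31, 32, 31, 31, 31, 32], reappears at step 10: the system is in a cycle of period 2 from step 8 on.  Therefore the state at step 3056 equals the state at step 8 + ((3056 - 8) mod 2) = 8, which is [31, 31, 31, 32, 31, 31, 31, 32].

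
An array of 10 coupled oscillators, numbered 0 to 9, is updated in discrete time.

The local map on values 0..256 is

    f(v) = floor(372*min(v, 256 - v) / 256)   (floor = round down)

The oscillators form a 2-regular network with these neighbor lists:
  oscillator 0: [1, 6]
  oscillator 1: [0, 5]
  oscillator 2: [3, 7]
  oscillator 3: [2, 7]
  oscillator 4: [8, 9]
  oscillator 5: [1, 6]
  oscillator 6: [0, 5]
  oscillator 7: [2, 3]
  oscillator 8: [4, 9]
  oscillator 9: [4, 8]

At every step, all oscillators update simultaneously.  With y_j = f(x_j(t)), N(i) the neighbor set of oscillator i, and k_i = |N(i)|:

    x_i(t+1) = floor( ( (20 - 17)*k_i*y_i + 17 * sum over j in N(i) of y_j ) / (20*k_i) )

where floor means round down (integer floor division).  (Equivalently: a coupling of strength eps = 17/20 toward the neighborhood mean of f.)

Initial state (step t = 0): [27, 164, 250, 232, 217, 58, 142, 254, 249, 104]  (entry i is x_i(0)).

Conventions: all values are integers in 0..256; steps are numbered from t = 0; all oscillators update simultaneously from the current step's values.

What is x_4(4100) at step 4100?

Answer: x_4(4100) = 164
Key observation: The state at step 26, [151, 151, 164, 164, 178, 151, 151, 164, 178, 178], reappears at step 30: the system is in a cycle of period 4 from step 26 on.  Therefore the state at step 4100 equals the state at step 26 + ((4100 - 26) mod 4) = 28, which is [151, 151, 178, 178, 164, 151, 151, 178, 164, 164].

Derivation:
t=0: [27, 164, 250, 232, 217, 58, 142, 254, 249, 104]
t=1: [132, 72, 16, 9, 76, 139, 77, 18, 89, 50]
t=2: [118, 164, 20, 22, 101, 116, 165, 19, 96, 112]
t=3: [138, 164, 29, 28, 149, 137, 163, 29, 151, 145]
t=4: [139, 165, 41, 41, 156, 139, 166, 41, 157, 154]
t=5: [136, 164, 59, 59, 145, 136, 164, 59, 145, 144]
t=6: [139, 167, 85, 85, 161, 139, 167, 85, 161, 161]
t=7: [135, 163, 123, 123, 138, 135, 163, 123, 138, 138]
t=8: [141, 169, 178, 178, 171, 141, 169, 178, 171, 171]
t=9: [132, 160, 113, 113, 123, 132, 160, 113, 123, 123]
t=10: [145, 173, 164, 164, 178, 145, 173, 164, 178, 178]
t=11: [126, 154, 133, 133, 113, 126, 154, 133, 113, 113]
t=12: [153, 177, 178, 178, 164, 153, 177, 178, 164, 164]
t=13: [119, 143, 113, 113, 133, 119, 143, 113, 133, 133]
t=14: [165, 170, 164, 164, 178, 165, 170, 164, 178, 178]
t=15: [125, 130, 133, 133, 113, 125, 130, 133, 113, 113]
t=16: [182, 181, 178, 178, 164, 182, 181, 178, 164, 164]
t=17: [107, 107, 113, 113, 133, 107, 107, 113, 133, 133]
t=18: [155, 155, 164, 164, 178, 155, 155, 164, 178, 178]
t=19: [146, 146, 133, 133, 113, 146, 146, 133, 113, 113]
t=20: [159, 159, 178, 178, 164, 159, 159, 178, 164, 164]
t=21: [140, 140, 113, 113, 133, 140, 140, 113, 133, 133]
t=22: [168, 168, 164, 164, 178, 168, 168, 164, 178, 178]
t=23: [127, 127, 133, 133, 113, 127, 127, 133, 113, 113]
t=24: [184, 184, 178, 178, 164, 184, 184, 178, 164, 164]
t=25: [104, 104, 113, 113, 133, 104, 104, 113, 133, 133]
t=26: [151, 151, 164, 164, 178, 151, 151, 164, 178, 178]
t=27: [152, 152, 133, 133, 113, 152, 152, 133, 113, 113]
t=28: [151, 151, 178, 178, 164, 151, 151, 178, 164, 164]
t=29: [152, 152, 113, 113, 133, 152, 152, 113, 133, 133]
t=30: [151, 151, 164, 164, 178, 151, 151, 164, 178, 178]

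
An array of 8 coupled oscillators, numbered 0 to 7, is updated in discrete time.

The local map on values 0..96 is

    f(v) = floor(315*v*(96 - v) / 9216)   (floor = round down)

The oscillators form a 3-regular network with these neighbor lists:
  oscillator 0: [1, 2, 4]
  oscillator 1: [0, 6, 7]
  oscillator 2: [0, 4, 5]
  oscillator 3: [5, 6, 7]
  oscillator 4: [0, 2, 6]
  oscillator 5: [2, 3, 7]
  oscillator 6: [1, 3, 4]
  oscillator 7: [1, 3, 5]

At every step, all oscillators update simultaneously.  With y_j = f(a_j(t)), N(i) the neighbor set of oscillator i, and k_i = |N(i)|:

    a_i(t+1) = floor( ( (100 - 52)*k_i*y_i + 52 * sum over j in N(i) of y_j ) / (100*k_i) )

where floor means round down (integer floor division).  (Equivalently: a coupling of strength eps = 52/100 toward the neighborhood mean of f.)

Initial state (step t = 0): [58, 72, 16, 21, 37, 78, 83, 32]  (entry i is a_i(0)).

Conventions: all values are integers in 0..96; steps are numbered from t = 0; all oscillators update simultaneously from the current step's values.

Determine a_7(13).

Simulating step by step:
t=0: [58, 72, 16, 21, 37, 78, 83, 32]
t=1: [66, 59, 54, 51, 62, 51, 49, 61]
t=2: [70, 73, 74, 76, 73, 76, 76, 74]
t=3: [59, 56, 55, 51, 56, 52, 53, 53]
t=4: [75, 76, 76, 77, 76, 77, 76, 77]
t=5: [51, 51, 51, 50, 51, 50, 50, 50]
t=6: [78, 78, 78, 78, 78, 78, 78, 78]
t=7: [47, 47, 47, 47, 47, 47, 47, 47]
t=8: [78, 78, 78, 78, 78, 78, 78, 78]
t=9: [47, 47, 47, 47, 47, 47, 47, 47]
t=10: [78, 78, 78, 78, 78, 78, 78, 78]
t=11: [47, 47, 47, 47, 47, 47, 47, 47]
t=12: [78, 78, 78, 78, 78, 78, 78, 78]
t=13: [47, 47, 47, 47, 47, 47, 47, 47]

Answer: a_7(13) = 47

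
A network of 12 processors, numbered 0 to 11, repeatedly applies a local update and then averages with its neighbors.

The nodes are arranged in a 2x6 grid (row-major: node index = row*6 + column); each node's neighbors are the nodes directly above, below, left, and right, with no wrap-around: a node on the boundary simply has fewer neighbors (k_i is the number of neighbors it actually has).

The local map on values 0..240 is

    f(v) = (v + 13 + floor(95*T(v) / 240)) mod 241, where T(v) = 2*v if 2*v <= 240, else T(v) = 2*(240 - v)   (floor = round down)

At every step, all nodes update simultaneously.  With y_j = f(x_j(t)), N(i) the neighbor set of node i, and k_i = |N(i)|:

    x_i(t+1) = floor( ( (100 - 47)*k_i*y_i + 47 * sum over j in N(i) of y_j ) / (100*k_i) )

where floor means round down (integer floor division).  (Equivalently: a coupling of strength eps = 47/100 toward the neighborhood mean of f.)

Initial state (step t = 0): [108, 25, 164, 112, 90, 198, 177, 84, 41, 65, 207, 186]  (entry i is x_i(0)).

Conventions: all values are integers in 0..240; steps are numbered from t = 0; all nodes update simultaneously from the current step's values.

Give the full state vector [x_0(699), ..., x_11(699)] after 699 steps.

Answer: [178, 41, 41, 195, 196, 58, 178, 41, 41, 195, 196, 58]
Key observation: The state at step 11, [178, 41, 41, 195, 196, 58, 178, 41, 41, 195, 196, 58], reappears at step 15: the system is in a cycle of period 4 from step 11 on.  Therefore the state at step 699 equals the state at step 11 + ((699 - 11) mod 4) = 11, which is [178, 41, 41, 195, 196, 58, 178, 41, 41, 195, 196, 58].

Derivation:
t=0: [108, 25, 164, 112, 90, 198, 177, 84, 41, 65, 207, 186]
t=1: [178, 125, 181, 197, 126, 42, 213, 146, 128, 115, 50, 1]
t=2: [182, 233, 199, 109, 151, 103, 114, 196, 229, 168, 126, 52]
t=3: [180, 43, 37, 184, 223, 184, 171, 38, 42, 196, 211, 156]
t=4: [204, 110, 69, 13, 5, 57, 201, 108, 72, 15, 41, 125]
t=5: [52, 165, 132, 49, 48, 119, 50, 164, 134, 62, 90, 168]
t=6: [135, 215, 210, 123, 130, 198, 134, 214, 214, 144, 164, 220]
t=7: [177, 41, 40, 194, 195, 57, 177, 41, 41, 197, 199, 60]
t=8: [203, 109, 71, 15, 19, 89, 203, 109, 72, 15, 21, 91]
t=9: [51, 165, 135, 56, 65, 143, 51, 165, 135, 56, 67, 145]
t=10: [135, 215, 213, 133, 143, 208, 135, 215, 213, 134, 144, 209]
t=11: [178, 41, 41, 195, 196, 58, 178, 41, 41, 195, 196, 58]
t=12: [203, 110, 72, 15, 19, 89, 203, 110, 72, 15, 19, 89]
t=13: [52, 167, 136, 56, 65, 142, 52, 167, 136, 56, 65, 142]
t=14: [136, 215, 213, 133, 142, 207, 136, 215, 213, 133, 142, 207]
t=15: [178, 41, 41, 195, 196, 58, 178, 41, 41, 195, 196, 58]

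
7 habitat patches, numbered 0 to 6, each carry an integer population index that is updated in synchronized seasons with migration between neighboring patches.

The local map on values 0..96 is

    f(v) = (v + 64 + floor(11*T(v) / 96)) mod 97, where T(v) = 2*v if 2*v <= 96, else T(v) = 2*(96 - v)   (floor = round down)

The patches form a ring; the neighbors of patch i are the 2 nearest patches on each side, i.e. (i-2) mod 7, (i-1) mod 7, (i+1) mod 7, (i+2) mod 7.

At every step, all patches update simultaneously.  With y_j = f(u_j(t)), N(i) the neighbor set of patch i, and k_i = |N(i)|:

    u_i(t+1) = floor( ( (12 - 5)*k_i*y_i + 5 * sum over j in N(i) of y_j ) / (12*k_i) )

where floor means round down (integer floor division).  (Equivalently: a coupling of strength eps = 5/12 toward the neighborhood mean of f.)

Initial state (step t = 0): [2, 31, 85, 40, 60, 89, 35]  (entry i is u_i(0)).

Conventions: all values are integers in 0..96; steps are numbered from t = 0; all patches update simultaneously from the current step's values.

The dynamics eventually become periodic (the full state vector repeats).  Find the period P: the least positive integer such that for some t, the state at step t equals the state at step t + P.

Answer: 7
Key observation: The state at step 22, [35, 35, 35, 35, 35, 35, 35], reappears at step 29 — and no state repeats earlier — so the cycle the system enters has period 7.

Derivation:
t=0: [2, 31, 85, 40, 60, 89, 35]
t=1: [51, 18, 44, 25, 34, 46, 22]
t=2: [39, 74, 34, 69, 28, 36, 68]
t=3: [19, 37, 15, 31, 11, 16, 31]
t=4: [69, 25, 66, 29, 63, 66, 29]
t=5: [42, 63, 40, 22, 30, 31, 23]
t=6: [26, 44, 24, 59, 23, 24, 60]
t=7: [80, 39, 79, 50, 80, 80, 51]
t=8: [43, 24, 43, 32, 45, 45, 33]
t=9: [25, 59, 25, 19, 18, 18, 20]
t=10: [86, 57, 86, 82, 87, 87, 82]
t=11: [52, 40, 52, 51, 55, 55, 51]
t=12: [27, 21, 27, 27, 30, 30, 27]
t=13: [9, 51, 9, 9, 2, 2, 9]
t=14: [69, 47, 69, 68, 68, 68, 68]
t=15: [39, 31, 39, 39, 41, 41, 39]
t=16: [13, 8, 13, 13, 16, 16, 13]
t=17: [78, 75, 78, 79, 81, 81, 79]
t=18: [48, 47, 48, 49, 50, 50, 49]
t=19: [25, 24, 25, 26, 26, 26, 26]
t=20: [94, 93, 94, 94, 94, 94, 94]
t=21: [60, 60, 60, 60, 61, 61, 60]
t=22: [35, 35, 35, 35, 35, 35, 35]
t=23: [10, 10, 10, 10, 10, 10, 10]
t=24: [76, 76, 76, 76, 76, 76, 76]
t=25: [47, 47, 47, 47, 47, 47, 47]
t=26: [24, 24, 24, 24, 24, 24, 24]
t=27: [93, 93, 93, 93, 93, 93, 93]
t=28: [60, 60, 60, 60, 60, 60, 60]
t=29: [35, 35, 35, 35, 35, 35, 35]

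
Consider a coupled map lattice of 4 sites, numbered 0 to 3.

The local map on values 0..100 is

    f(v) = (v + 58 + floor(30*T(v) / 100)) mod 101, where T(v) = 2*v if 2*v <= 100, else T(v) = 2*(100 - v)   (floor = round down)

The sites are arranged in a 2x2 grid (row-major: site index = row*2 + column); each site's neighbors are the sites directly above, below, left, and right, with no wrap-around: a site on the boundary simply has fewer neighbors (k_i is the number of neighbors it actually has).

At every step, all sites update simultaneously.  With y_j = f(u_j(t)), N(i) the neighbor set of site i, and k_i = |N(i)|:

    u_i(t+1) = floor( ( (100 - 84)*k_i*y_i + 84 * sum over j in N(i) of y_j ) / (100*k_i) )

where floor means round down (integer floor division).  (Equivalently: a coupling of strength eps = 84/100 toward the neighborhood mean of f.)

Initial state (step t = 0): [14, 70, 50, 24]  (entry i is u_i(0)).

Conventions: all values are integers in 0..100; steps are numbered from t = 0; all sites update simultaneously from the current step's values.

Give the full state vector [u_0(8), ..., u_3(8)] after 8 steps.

Simulating step by step:
t=0: [14, 70, 50, 24]
t=1: [47, 81, 79, 49]
t=2: [45, 35, 35, 46]
t=3: [15, 26, 26, 15]
t=4: [96, 84, 84, 96]
t=5: [50, 54, 54, 50]
t=6: [37, 37, 37, 37]
t=7: [16, 16, 16, 16]
t=8: [83, 83, 83, 83]

Answer: [83, 83, 83, 83]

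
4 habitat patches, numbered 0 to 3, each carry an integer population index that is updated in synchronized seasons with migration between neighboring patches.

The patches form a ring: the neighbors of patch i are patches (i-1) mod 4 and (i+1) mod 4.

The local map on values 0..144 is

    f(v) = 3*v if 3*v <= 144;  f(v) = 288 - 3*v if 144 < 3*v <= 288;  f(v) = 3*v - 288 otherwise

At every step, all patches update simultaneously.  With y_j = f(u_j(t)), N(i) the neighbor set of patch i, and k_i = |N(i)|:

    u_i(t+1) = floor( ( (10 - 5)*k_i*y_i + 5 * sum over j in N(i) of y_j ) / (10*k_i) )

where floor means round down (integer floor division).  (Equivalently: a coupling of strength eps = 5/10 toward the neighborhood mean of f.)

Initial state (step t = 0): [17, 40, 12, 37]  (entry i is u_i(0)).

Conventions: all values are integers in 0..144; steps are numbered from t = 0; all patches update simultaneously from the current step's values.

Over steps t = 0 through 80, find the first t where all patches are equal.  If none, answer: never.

Answer: 22
Key observation: Synchronization is absorbing here: once all patches are equal they stay equal, and step 22 is the first all-equal step.

Derivation:
t=0: [17, 40, 12, 37]  (not all equal)
t=1: [83, 81, 75, 77]  (not all equal)
t=2: [45, 48, 57, 54]  (not all equal)
t=3: [135, 135, 126, 126]  (not all equal)
t=4: [110, 110, 96, 96]  (not all equal)
t=5: [31, 31, 10, 10]  (not all equal)
t=6: [77, 77, 45, 45]  (not all equal)
t=7: [76, 76, 115, 115]  (not all equal)
t=8: [59, 59, 57, 57]  (not all equal)
t=9: [112, 112, 115, 115]  (not all equal)
t=10: [50, 50, 54, 54]  (not all equal)
t=11: [135, 135, 129, 129]  (not all equal)
t=12: [112, 112, 103, 103]  (not all equal)
t=13: [41, 41, 27, 27]  (not all equal)
t=14: [112, 112, 91, 91]  (not all equal)
t=15: [39, 39, 23, 23]  (not all equal)
t=16: [105, 105, 81, 81]  (not all equal)
t=17: [31, 31, 40, 40]  (not all equal)
t=18: [99, 99, 113, 113]  (not all equal)
t=19: [19, 19, 40, 40]  (not all equal)
t=20: [72, 72, 104, 104]  (not all equal)
t=21: [60, 60, 36, 36]  (not all equal)
t=22: [108, 108, 108, 108]  (all equal)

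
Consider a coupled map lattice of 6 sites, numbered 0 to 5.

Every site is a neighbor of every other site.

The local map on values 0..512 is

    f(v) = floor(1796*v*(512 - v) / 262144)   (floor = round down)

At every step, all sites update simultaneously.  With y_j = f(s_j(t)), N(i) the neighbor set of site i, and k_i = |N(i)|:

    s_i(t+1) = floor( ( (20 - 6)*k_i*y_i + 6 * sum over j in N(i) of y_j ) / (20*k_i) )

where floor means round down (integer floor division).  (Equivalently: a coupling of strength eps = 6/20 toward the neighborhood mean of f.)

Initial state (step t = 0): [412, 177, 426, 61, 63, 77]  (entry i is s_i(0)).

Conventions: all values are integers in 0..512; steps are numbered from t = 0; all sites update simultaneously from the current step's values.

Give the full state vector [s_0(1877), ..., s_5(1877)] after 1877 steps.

Answer: [196, 196, 196, 196, 196, 196]
Key observation: The state at step 20, [448, 448, 448, 448, 448, 448], reappears at step 24: the system is in a cycle of period 4 from step 20 on.  Therefore the state at step 1877 equals the state at step 20 + ((1877 - 20) mod 4) = 21, which is [196, 196, 196, 196, 196, 196].

Derivation:
t=0: [412, 177, 426, 61, 63, 77]
t=1: [273, 352, 253, 213, 216, 239]
t=2: [442, 402, 442, 435, 436, 442]
t=3: [218, 276, 218, 230, 228, 218]
t=4: [439, 444, 439, 443, 442, 439]
t=5: [217, 208, 217, 210, 212, 217]
t=6: [437, 434, 437, 434, 435, 437]
t=7: [225, 229, 225, 229, 228, 225]
t=8: [442, 443, 442, 443, 442, 442]
t=9: [210, 209, 210, 209, 210, 210]
t=10: [433, 433, 433, 433, 433, 433]
t=11: [234, 234, 234, 234, 234, 234]
t=12: [445, 445, 445, 445, 445, 445]
t=13: [204, 204, 204, 204, 204, 204]
t=14: [430, 430, 430, 430, 430, 430]
t=15: [241, 241, 241, 241, 241, 241]
t=16: [447, 447, 447, 447, 447, 447]
t=17: [199, 199, 199, 199, 199, 199]
t=18: [426, 426, 426, 426, 426, 426]
t=19: [251, 251, 251, 251, 251, 251]
t=20: [448, 448, 448, 448, 448, 448]
t=21: [196, 196, 196, 196, 196, 196]
t=22: [424, 424, 424, 424, 424, 424]
t=23: [255, 255, 255, 255, 255, 255]
t=24: [448, 448, 448, 448, 448, 448]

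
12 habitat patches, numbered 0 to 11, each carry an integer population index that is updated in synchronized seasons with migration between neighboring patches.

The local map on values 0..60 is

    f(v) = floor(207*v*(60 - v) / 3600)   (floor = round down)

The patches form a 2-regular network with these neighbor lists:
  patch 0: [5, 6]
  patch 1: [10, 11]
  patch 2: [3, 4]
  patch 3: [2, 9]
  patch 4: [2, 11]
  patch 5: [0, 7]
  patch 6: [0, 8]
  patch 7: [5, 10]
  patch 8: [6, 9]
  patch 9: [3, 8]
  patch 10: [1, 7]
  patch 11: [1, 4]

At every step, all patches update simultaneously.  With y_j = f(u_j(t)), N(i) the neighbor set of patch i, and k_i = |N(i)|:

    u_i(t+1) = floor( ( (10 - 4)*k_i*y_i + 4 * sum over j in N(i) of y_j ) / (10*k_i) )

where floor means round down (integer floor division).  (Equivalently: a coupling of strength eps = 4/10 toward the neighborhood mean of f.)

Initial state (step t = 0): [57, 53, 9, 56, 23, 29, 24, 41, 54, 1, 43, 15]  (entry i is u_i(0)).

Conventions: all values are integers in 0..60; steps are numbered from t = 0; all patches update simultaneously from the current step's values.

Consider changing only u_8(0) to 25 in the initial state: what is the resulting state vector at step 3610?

Answer: [50, 51, 50, 50, 51, 50, 50, 50, 50, 50, 50, 51]
Key observation: The state at step 20, [51, 50, 50, 51, 50, 51, 51, 51, 51, 51, 50, 50], reappears at step 24: the system is in a cycle of period 4 from step 20 on.  Therefore the state at step 3610 equals the state at step 20 + ((3610 - 20) mod 4) = 22, which is [50, 51, 50, 50, 51, 50, 50, 50, 50, 50, 50, 51].

Derivation:
t=0: [57, 53, 9, 56, 23, 29, 24, 41, 25, 1, 43, 15]
t=1: [25, 28, 27, 13, 41, 41, 41, 45, 40, 14, 38, 36]
t=2: [47, 50, 46, 38, 46, 44, 45, 41, 43, 38, 46, 48]
t=3: [36, 30, 39, 45, 36, 39, 38, 41, 42, 46, 36, 32]
t=4: [48, 50, 45, 39, 49, 46, 47, 45, 42, 38, 48, 50]
t=5: [34, 29, 38, 45, 31, 36, 36, 36, 42, 46, 33, 28]
t=6: [49, 51, 46, 39, 50, 49, 48, 49, 43, 38, 50, 51]
t=7: [30, 26, 37, 45, 29, 30, 34, 29, 41, 46, 28, 26]
t=8: [50, 50, 46, 39, 50, 51, 49, 51, 43, 38, 50, 50]
t=9: [28, 28, 37, 45, 29, 26, 32, 26, 40, 46, 27, 28]
t=10: [50, 51, 46, 39, 50, 50, 50, 50, 45, 39, 50, 51]
t=11: [28, 26, 37, 45, 29, 28, 30, 28, 37, 45, 27, 26]
t=12: [51, 50, 46, 40, 50, 51, 50, 51, 46, 40, 50, 50]
t=13: [26, 28, 37, 44, 29, 26, 29, 26, 37, 44, 27, 28]
t=14: [50, 51, 47, 41, 50, 50, 50, 50, 47, 41, 50, 51]
t=15: [28, 26, 35, 42, 29, 28, 29, 28, 35, 42, 27, 26]
t=16: [51, 50, 48, 44, 50, 51, 50, 51, 48, 44, 50, 50]
t=17: [26, 28, 33, 38, 29, 26, 28, 26, 33, 38, 27, 28]
t=18: [50, 51, 50, 48, 51, 50, 50, 50, 50, 48, 50, 51]
t=19: [28, 26, 28, 32, 26, 28, 28, 28, 29, 32, 27, 26]
t=20: [51, 50, 50, 51, 50, 51, 51, 51, 51, 51, 50, 50]
t=21: [26, 28, 27, 26, 28, 26, 26, 26, 26, 26, 27, 28]
t=22: [50, 51, 50, 50, 51, 50, 50, 50, 50, 50, 50, 51]
t=23: [28, 26, 27, 28, 26, 28, 28, 28, 28, 28, 27, 26]
t=24: [51, 50, 50, 51, 50, 51, 51, 51, 51, 51, 50, 50]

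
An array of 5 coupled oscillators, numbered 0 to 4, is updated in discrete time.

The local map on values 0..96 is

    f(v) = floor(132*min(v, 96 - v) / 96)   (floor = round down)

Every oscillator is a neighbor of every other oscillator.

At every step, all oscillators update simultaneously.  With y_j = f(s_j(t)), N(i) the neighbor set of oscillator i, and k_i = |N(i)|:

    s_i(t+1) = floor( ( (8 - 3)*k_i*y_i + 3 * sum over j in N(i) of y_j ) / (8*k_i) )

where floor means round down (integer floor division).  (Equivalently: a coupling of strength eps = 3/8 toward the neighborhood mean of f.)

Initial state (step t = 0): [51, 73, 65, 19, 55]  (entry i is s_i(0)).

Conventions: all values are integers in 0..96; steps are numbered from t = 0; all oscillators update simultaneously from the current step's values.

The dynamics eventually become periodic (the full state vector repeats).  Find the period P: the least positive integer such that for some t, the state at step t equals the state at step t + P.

Simulating step by step:
t=0: [51, 73, 65, 19, 55]
t=1: [52, 36, 42, 34, 50]
t=2: [57, 51, 56, 50, 59]
t=3: [54, 58, 55, 59, 53]
t=4: [55, 53, 55, 52, 57]
t=5: [56, 57, 56, 58, 54]
t=6: [54, 53, 54, 53, 55]
t=7: [57, 58, 57, 58, 56]
t=8: [53, 52, 53, 52, 54]
t=9: [59, 59, 59, 59, 57]
t=10: [50, 50, 50, 50, 51]
t=11: [62, 62, 62, 62, 61]
t=12: [46, 46, 46, 46, 47]
t=13: [63, 63, 63, 63, 63]
t=14: [45, 45, 45, 45, 45]
t=15: [61, 61, 61, 61, 61]
t=16: [48, 48, 48, 48, 48]
t=17: [66, 66, 66, 66, 66]
t=18: [41, 41, 41, 41, 41]
t=19: [56, 56, 56, 56, 56]
t=20: [55, 55, 55, 55, 55]
t=21: [56, 56, 56, 56, 56]

Answer: 2
Key observation: The state at step 19, [56, 56, 56, 56, 56], reappears at step 21 — and no state repeats earlier — so the cycle the system enters has period 2.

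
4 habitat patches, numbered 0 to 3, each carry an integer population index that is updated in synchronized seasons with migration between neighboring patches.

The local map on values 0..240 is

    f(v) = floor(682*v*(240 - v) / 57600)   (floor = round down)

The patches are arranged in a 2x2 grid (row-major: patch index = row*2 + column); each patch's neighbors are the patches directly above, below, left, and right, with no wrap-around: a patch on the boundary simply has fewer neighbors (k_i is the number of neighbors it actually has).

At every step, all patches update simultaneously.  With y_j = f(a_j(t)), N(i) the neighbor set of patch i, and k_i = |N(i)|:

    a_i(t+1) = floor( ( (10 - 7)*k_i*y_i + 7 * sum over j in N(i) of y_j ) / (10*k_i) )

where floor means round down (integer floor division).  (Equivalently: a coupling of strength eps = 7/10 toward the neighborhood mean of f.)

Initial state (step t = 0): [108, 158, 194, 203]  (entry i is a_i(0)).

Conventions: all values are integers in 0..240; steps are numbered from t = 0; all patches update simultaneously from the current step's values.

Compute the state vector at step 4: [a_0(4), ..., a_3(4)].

Answer: [164, 164, 164, 164]

Derivation:
t=0: [108, 158, 194, 203]
t=1: [140, 135, 121, 116]
t=2: [167, 167, 168, 168]
t=3: [143, 143, 143, 143]
t=4: [164, 164, 164, 164]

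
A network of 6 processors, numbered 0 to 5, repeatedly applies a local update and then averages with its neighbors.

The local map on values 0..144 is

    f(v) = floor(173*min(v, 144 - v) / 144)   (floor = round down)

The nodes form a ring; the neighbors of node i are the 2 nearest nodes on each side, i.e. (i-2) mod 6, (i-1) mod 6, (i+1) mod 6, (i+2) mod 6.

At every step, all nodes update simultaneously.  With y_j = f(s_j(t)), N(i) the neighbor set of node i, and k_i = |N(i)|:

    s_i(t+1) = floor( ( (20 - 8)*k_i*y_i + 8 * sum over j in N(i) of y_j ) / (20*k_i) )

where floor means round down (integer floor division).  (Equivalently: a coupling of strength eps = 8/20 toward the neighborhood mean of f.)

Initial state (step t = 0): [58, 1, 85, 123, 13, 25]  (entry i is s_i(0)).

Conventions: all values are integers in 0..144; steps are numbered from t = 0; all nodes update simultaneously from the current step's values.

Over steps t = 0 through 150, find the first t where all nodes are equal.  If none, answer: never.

Answer: 14
Key observation: Synchronization is absorbing here: once all nodes are equal they stay equal, and step 14 is the first all-equal step.

Derivation:
t=0: [58, 1, 85, 123, 13, 25]  (not all equal)
t=1: [53, 20, 53, 26, 28, 29]  (not all equal)
t=2: [53, 33, 52, 34, 38, 35]  (not all equal)
t=3: [56, 44, 55, 42, 47, 43]  (not all equal)
t=4: [62, 54, 62, 52, 57, 53]  (not all equal)
t=5: [71, 65, 71, 64, 68, 64]  (not all equal)
t=6: [83, 79, 83, 77, 80, 77]  (not all equal)
t=7: [74, 77, 74, 78, 76, 78]  (not all equal)
t=8: [82, 80, 82, 79, 81, 79]  (not all equal)
t=9: [74, 76, 74, 77, 75, 77]  (not all equal)
t=10: [83, 81, 83, 80, 82, 80]  (not all equal)
t=11: [73, 74, 73, 75, 74, 75]  (not all equal)
t=12: [84, 83, 84, 82, 83, 82]  (not all equal)
t=13: [72, 73, 72, 73, 73, 73]  (not all equal)
t=14: [85, 85, 85, 85, 85, 85]  (all equal)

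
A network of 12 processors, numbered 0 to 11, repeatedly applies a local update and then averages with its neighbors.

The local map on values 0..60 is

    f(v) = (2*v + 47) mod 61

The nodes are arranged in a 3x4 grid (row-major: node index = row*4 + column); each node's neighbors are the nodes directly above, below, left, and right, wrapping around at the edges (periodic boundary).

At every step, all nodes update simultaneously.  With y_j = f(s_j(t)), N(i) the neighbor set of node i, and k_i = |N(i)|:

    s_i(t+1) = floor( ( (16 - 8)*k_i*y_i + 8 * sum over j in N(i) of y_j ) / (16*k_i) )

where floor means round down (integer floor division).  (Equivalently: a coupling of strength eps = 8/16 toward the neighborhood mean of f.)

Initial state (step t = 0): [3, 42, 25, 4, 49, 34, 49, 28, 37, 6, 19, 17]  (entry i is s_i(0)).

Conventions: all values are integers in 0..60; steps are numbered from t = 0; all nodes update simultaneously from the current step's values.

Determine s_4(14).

Answer: s_4(14) = 31

Derivation:
t=0: [3, 42, 25, 4, 49, 34, 49, 28, 37, 6, 19, 17]
t=1: [44, 29, 31, 46, 37, 41, 31, 36, 49, 47, 29, 32]
t=2: [24, 32, 43, 29, 42, 24, 43, 50, 29, 24, 42, 42]
t=3: [35, 39, 19, 31, 21, 30, 15, 21, 32, 34, 12, 19]
t=4: [44, 24, 21, 40, 36, 35, 21, 28, 45, 40, 19, 29]
t=5: [20, 29, 25, 18, 44, 43, 32, 37, 22, 18, 25, 32]
t=6: [26, 33, 37, 32, 22, 21, 42, 46, 28, 26, 37, 43]
t=7: [40, 46, 51, 40, 30, 30, 25, 21, 35, 41, 44, 26]
t=8: [18, 19, 22, 14, 39, 36, 32, 29, 40, 20, 20, 31]
t=9: [16, 29, 29, 25, 17, 41, 44, 36, 14, 27, 32, 35]
t=10: [23, 35, 39, 40, 22, 18, 26, 44, 23, 34, 44, 47]
t=11: [31, 41, 15, 10, 27, 33, 25, 18, 32, 42, 20, 17]
t=12: [36, 19, 17, 16, 41, 37, 32, 23, 39, 21, 23, 23]
t=13: [35, 32, 25, 26, 22, 43, 43, 29, 17, 28, 32, 26]
t=14: [45, 43, 36, 40, 31, 22, 23, 36, 30, 37, 40, 38]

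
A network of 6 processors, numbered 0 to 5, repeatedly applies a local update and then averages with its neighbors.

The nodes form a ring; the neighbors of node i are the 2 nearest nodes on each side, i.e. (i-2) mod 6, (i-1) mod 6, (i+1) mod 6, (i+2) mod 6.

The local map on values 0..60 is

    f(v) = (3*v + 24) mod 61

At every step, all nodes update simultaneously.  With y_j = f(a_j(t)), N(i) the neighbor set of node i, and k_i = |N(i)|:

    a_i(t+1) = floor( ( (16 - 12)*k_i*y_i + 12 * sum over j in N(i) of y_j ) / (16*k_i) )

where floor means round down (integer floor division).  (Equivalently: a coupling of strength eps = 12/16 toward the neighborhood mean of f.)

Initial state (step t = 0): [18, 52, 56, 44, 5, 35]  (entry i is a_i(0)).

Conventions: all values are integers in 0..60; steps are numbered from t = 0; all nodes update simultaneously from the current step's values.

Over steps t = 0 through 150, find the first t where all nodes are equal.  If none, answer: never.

Answer: 9
Key observation: Synchronization is absorbing here: once all nodes are equal they stay equal, and step 9 is the first all-equal step.

Derivation:
t=0: [18, 52, 56, 44, 5, 35]  (not all equal)
t=1: [25, 27, 30, 29, 22, 29]  (not all equal)
t=2: [42, 46, 43, 45, 43, 42]  (not all equal)
t=3: [31, 33, 33, 33, 31, 32]  (not all equal)
t=4: [35, 22, 21, 22, 35, 36]  (not all equal)
t=5: [15, 20, 20, 20, 15, 16]  (not all equal)
t=6: [14, 17, 17, 17, 14, 14]  (not all equal)
t=7: [8, 10, 10, 10, 8, 8]  (not all equal)
t=8: [50, 51, 51, 51, 50, 50]  (not all equal)
t=9: [53, 53, 53, 53, 53, 53]  (all equal)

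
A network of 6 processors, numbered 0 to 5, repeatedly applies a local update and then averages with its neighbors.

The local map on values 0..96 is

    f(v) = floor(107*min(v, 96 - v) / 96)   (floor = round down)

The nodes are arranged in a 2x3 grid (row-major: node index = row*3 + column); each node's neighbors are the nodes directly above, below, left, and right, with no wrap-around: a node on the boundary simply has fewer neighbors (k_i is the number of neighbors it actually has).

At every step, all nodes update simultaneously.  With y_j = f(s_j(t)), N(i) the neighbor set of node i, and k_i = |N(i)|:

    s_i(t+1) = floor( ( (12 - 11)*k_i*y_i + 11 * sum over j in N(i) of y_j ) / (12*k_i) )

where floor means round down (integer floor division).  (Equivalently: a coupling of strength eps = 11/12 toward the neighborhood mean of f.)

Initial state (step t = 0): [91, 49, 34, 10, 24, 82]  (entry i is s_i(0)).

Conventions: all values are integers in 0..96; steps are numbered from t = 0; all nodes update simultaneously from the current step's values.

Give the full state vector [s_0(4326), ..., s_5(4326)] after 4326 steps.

Answer: [51, 51, 51, 51, 51, 51]
Key observation: The state at step 10, [51, 51, 51, 51, 51, 51], reappears at step 12: the system is in a cycle of period 2 from step 10 on.  Therefore the state at step 4326 equals the state at step 10 + ((4326 - 10) mod 2) = 10, which is [51, 51, 51, 51, 51, 51].

Derivation:
t=0: [91, 49, 34, 10, 24, 82]
t=1: [29, 25, 33, 15, 26, 30]
t=2: [22, 31, 30, 28, 25, 32]
t=3: [31, 28, 34, 25, 32, 30]
t=4: [29, 34, 32, 33, 30, 35]
t=5: [36, 33, 37, 32, 36, 34]
t=6: [35, 39, 36, 39, 36, 40]
t=7: [42, 39, 43, 39, 43, 40]
t=8: [43, 46, 43, 46, 43, 46]
t=9: [50, 47, 50, 47, 50, 47]
t=10: [51, 51, 51, 51, 51, 51]
t=11: [50, 50, 50, 50, 50, 50]
t=12: [51, 51, 51, 51, 51, 51]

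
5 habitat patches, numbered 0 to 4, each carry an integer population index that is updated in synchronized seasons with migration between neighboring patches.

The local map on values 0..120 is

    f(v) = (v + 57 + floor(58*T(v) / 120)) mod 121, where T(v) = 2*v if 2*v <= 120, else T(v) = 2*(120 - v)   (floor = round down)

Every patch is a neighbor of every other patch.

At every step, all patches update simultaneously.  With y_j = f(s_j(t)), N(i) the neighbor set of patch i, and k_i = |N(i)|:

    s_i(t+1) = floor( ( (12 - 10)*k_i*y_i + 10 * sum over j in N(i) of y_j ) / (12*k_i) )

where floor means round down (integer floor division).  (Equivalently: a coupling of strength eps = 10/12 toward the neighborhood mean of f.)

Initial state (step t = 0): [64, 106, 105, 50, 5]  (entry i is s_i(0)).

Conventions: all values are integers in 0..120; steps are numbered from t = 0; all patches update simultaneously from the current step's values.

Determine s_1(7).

Answer: s_1(7) = 18

Derivation:
t=0: [64, 106, 105, 50, 5]
t=1: [52, 52, 52, 53, 52]
t=2: [38, 38, 38, 38, 38]
t=3: [10, 10, 10, 10, 10]
t=4: [76, 76, 76, 76, 76]
t=5: [54, 54, 54, 54, 54]
t=6: [42, 42, 42, 42, 42]
t=7: [18, 18, 18, 18, 18]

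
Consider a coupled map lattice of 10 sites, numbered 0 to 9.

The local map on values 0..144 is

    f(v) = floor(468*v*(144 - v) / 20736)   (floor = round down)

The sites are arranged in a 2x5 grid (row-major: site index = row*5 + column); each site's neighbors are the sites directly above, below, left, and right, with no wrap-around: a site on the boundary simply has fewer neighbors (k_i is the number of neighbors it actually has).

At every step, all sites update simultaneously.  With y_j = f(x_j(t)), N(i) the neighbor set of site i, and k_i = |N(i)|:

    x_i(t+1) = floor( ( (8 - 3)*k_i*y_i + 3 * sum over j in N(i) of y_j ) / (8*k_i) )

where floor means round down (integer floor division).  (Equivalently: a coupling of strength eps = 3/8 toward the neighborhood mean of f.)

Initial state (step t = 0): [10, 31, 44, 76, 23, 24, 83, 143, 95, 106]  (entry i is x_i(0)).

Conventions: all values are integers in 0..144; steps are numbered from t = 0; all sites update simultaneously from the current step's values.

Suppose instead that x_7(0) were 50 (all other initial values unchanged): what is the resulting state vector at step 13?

Answer: [75, 79, 86, 88, 86, 75, 80, 87, 89, 87]
Key observation: This trace re-runs the system from the modified initial state.

Derivation:
t=0: [10, 31, 44, 76, 23, 24, 83, 50, 95, 106]
t=1: [45, 79, 99, 105, 77, 67, 102, 106, 104, 87]
t=2: [105, 108, 99, 96, 110, 109, 100, 92, 94, 108]
t=3: [89, 90, 99, 101, 88, 89, 96, 105, 103, 90]
t=4: [109, 107, 99, 99, 108, 108, 103, 94, 96, 106]
t=5: [86, 90, 99, 98, 90, 88, 94, 103, 102, 92]
t=6: [111, 107, 100, 101, 107, 110, 105, 97, 97, 105]
t=7: [83, 89, 98, 97, 91, 85, 91, 100, 100, 93]
t=8: [113, 109, 102, 102, 106, 112, 107, 100, 100, 105]
t=9: [80, 86, 95, 95, 91, 81, 88, 97, 97, 92]
t=10: [114, 111, 105, 105, 107, 114, 110, 103, 103, 106]
t=11: [77, 82, 91, 92, 89, 78, 84, 93, 94, 90]
t=12: [115, 113, 108, 107, 109, 115, 112, 107, 106, 108]
t=13: [75, 79, 86, 88, 86, 75, 80, 87, 89, 87]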